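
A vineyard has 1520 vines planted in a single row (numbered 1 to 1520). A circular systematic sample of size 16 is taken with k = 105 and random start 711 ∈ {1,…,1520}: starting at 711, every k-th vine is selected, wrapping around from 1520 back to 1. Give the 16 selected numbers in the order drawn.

711, 816, 921, 1026, 1131, 1236, 1341, 1446, 31, 136, 241, 346, 451, 556, 661, 766

Selection 1: 711
Selection 2: 711 + 105 = 816
Selection 3: 816 + 105 = 921
Selection 4: 921 + 105 = 1026
Selection 5: 1026 + 105 = 1131
Selection 6: 1131 + 105 = 1236
Selection 7: 1236 + 105 = 1341
Selection 8: 1341 + 105 = 1446
Selection 9: 1446 + 105 = 1551 → 1551 − 1520 = 31
Selection 10: 31 + 105 = 136
Selection 11: 136 + 105 = 241
Selection 12: 241 + 105 = 346
Selection 13: 346 + 105 = 451
Selection 14: 451 + 105 = 556
Selection 15: 556 + 105 = 661
Selection 16: 661 + 105 = 766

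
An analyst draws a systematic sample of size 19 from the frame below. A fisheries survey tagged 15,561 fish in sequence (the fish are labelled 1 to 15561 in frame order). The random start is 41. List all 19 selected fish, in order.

k = N/n = 15561/19 = 819
fish 1: 41
fish 2: 41 + 819 = 860
fish 3: 860 + 819 = 1679
fish 4: 1679 + 819 = 2498
fish 5: 2498 + 819 = 3317
fish 6: 3317 + 819 = 4136
fish 7: 4136 + 819 = 4955
fish 8: 4955 + 819 = 5774
fish 9: 5774 + 819 = 6593
fish 10: 6593 + 819 = 7412
fish 11: 7412 + 819 = 8231
fish 12: 8231 + 819 = 9050
fish 13: 9050 + 819 = 9869
fish 14: 9869 + 819 = 10688
fish 15: 10688 + 819 = 11507
fish 16: 11507 + 819 = 12326
fish 17: 12326 + 819 = 13145
fish 18: 13145 + 819 = 13964
fish 19: 13964 + 819 = 14783

41, 860, 1679, 2498, 3317, 4136, 4955, 5774, 6593, 7412, 8231, 9050, 9869, 10688, 11507, 12326, 13145, 13964, 14783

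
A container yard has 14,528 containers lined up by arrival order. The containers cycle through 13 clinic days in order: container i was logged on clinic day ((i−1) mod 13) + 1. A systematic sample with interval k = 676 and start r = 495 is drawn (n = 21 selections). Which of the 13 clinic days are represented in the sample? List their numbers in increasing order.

Consecutive selections differ by k = 676, so their clinic day numbers differ by 676 mod 13 = 0.
gcd(676, 13) = 13, so the sample visits 13/13 = 1 distinct residues mod 13.
Start 495 is clinic day 1; the clinic days hit are 1.

1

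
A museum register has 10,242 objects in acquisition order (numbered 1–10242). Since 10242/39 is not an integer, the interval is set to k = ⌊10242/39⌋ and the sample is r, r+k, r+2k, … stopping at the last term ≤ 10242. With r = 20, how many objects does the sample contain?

40

k = ⌊10242/39⌋ = 262
Achieved size = ⌊(10242 − 20)/262⌋ + 1 = ⌊10222/262⌋ + 1 = 39 + 1 = 40
(last selection: 20 + 39×262 = 10238 ≤ 10242; next would be 10500 > 10242)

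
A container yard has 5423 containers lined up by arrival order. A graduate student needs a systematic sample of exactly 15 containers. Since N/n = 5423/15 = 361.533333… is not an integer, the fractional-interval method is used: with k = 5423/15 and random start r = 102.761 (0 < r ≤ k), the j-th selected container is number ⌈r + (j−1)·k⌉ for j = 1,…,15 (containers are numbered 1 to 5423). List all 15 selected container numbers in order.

j=1: r + 0k = 102.761 → ⌈·⌉ = 103
j=2: r + 1k = 464.294333… → ⌈·⌉ = 465
j=3: r + 2k = 825.827666… → ⌈·⌉ = 826
j=4: r + 3k = 1187.361 → ⌈·⌉ = 1188
j=5: r + 4k = 1548.894333… → ⌈·⌉ = 1549
j=6: r + 5k = 1910.427666… → ⌈·⌉ = 1911
j=7: r + 6k = 2271.961 → ⌈·⌉ = 2272
j=8: r + 7k = 2633.494333… → ⌈·⌉ = 2634
j=9: r + 8k = 2995.027666… → ⌈·⌉ = 2996
j=10: r + 9k = 3356.561 → ⌈·⌉ = 3357
j=11: r + 10k = 3718.094333… → ⌈·⌉ = 3719
j=12: r + 11k = 4079.627666… → ⌈·⌉ = 4080
j=13: r + 12k = 4441.161 → ⌈·⌉ = 4442
j=14: r + 13k = 4802.694333… → ⌈·⌉ = 4803
j=15: r + 14k = 5164.227666… → ⌈·⌉ = 5165

103, 465, 826, 1188, 1549, 1911, 2272, 2634, 2996, 3357, 3719, 4080, 4442, 4803, 5165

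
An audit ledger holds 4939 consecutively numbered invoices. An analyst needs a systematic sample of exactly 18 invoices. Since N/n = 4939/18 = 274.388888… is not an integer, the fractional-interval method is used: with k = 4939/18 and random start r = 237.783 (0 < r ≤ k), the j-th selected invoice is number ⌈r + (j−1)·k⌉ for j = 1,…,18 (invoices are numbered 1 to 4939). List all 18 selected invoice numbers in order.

j=1: r + 0k = 237.783 → ⌈·⌉ = 238
j=2: r + 1k = 512.171888… → ⌈·⌉ = 513
j=3: r + 2k = 786.560777… → ⌈·⌉ = 787
j=4: r + 3k = 1060.949666… → ⌈·⌉ = 1061
j=5: r + 4k = 1335.338555… → ⌈·⌉ = 1336
j=6: r + 5k = 1609.727444… → ⌈·⌉ = 1610
j=7: r + 6k = 1884.116333… → ⌈·⌉ = 1885
j=8: r + 7k = 2158.505222… → ⌈·⌉ = 2159
j=9: r + 8k = 2432.894111… → ⌈·⌉ = 2433
j=10: r + 9k = 2707.283 → ⌈·⌉ = 2708
j=11: r + 10k = 2981.671888… → ⌈·⌉ = 2982
j=12: r + 11k = 3256.060777… → ⌈·⌉ = 3257
j=13: r + 12k = 3530.449666… → ⌈·⌉ = 3531
j=14: r + 13k = 3804.838555… → ⌈·⌉ = 3805
j=15: r + 14k = 4079.227444… → ⌈·⌉ = 4080
j=16: r + 15k = 4353.616333… → ⌈·⌉ = 4354
j=17: r + 16k = 4628.005222… → ⌈·⌉ = 4629
j=18: r + 17k = 4902.394111… → ⌈·⌉ = 4903

238, 513, 787, 1061, 1336, 1610, 1885, 2159, 2433, 2708, 2982, 3257, 3531, 3805, 4080, 4354, 4629, 4903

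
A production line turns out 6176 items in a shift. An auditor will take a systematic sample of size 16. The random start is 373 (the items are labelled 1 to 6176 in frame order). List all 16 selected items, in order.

373, 759, 1145, 1531, 1917, 2303, 2689, 3075, 3461, 3847, 4233, 4619, 5005, 5391, 5777, 6163

k = N/n = 6176/16 = 386
item 1: 373
item 2: 373 + 386 = 759
item 3: 759 + 386 = 1145
item 4: 1145 + 386 = 1531
item 5: 1531 + 386 = 1917
item 6: 1917 + 386 = 2303
item 7: 2303 + 386 = 2689
item 8: 2689 + 386 = 3075
item 9: 3075 + 386 = 3461
item 10: 3461 + 386 = 3847
item 11: 3847 + 386 = 4233
item 12: 4233 + 386 = 4619
item 13: 4619 + 386 = 5005
item 14: 5005 + 386 = 5391
item 15: 5391 + 386 = 5777
item 16: 5777 + 386 = 6163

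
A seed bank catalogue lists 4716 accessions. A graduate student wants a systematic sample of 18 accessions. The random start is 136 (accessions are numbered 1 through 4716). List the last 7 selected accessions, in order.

k = N/n = 4716/18 = 262
12th selection = 136 + 11×262 = 3018
13th: 3018 + 262 = 3280
14th: 3280 + 262 = 3542
15th: 3542 + 262 = 3804
16th: 3804 + 262 = 4066
17th: 4066 + 262 = 4328
18th: 4328 + 262 = 4590

3018, 3280, 3542, 3804, 4066, 4328, 4590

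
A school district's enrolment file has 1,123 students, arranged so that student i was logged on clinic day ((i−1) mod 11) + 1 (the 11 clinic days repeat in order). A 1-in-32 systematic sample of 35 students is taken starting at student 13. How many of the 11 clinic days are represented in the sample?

Consecutive selections differ by k = 32, so their clinic day numbers differ by 32 mod 11 = 10.
gcd(32, 11) = 1, so the sample visits 11/1 = 11 distinct residues mod 11.
Start 13 is clinic day 2; the clinic days hit are 1, 2, 3, 4, 5, 6, 7, 8, 9, 10, 11.

11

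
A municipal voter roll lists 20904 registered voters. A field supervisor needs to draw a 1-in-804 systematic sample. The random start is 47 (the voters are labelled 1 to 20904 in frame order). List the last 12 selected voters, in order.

11303, 12107, 12911, 13715, 14519, 15323, 16127, 16931, 17735, 18539, 19343, 20147

15th selection = 47 + 14×804 = 11303
16th: 11303 + 804 = 12107
17th: 12107 + 804 = 12911
18th: 12911 + 804 = 13715
19th: 13715 + 804 = 14519
20th: 14519 + 804 = 15323
21st: 15323 + 804 = 16127
22nd: 16127 + 804 = 16931
23rd: 16931 + 804 = 17735
24th: 17735 + 804 = 18539
25th: 18539 + 804 = 19343
26th: 19343 + 804 = 20147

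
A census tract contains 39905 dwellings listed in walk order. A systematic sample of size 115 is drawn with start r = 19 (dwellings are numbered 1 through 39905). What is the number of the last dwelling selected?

k = 39905/115 = 347
115th selection = r + (115−1)·k = 19 + 114×347 = 19 + 39558 = 39577

39577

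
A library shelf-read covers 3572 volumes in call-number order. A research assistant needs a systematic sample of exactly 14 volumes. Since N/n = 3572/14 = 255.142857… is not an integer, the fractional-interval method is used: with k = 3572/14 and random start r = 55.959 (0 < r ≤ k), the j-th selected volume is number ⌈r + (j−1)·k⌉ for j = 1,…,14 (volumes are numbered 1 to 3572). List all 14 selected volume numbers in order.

56, 312, 567, 822, 1077, 1332, 1587, 1842, 2098, 2353, 2608, 2863, 3118, 3373

j=1: r + 0k = 55.959 → ⌈·⌉ = 56
j=2: r + 1k = 311.101857… → ⌈·⌉ = 312
j=3: r + 2k = 566.244714… → ⌈·⌉ = 567
j=4: r + 3k = 821.387571… → ⌈·⌉ = 822
j=5: r + 4k = 1076.530428… → ⌈·⌉ = 1077
j=6: r + 5k = 1331.673285… → ⌈·⌉ = 1332
j=7: r + 6k = 1586.816142… → ⌈·⌉ = 1587
j=8: r + 7k = 1841.959 → ⌈·⌉ = 1842
j=9: r + 8k = 2097.101857… → ⌈·⌉ = 2098
j=10: r + 9k = 2352.244714… → ⌈·⌉ = 2353
j=11: r + 10k = 2607.387571… → ⌈·⌉ = 2608
j=12: r + 11k = 2862.530428… → ⌈·⌉ = 2863
j=13: r + 12k = 3117.673285… → ⌈·⌉ = 3118
j=14: r + 13k = 3372.816142… → ⌈·⌉ = 3373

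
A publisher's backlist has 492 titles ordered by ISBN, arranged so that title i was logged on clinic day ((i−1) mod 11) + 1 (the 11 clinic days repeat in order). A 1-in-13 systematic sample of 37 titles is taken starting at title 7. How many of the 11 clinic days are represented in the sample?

Consecutive selections differ by k = 13, so their clinic day numbers differ by 13 mod 11 = 2.
gcd(13, 11) = 1, so the sample visits 11/1 = 11 distinct residues mod 11.
Start 7 is clinic day 7; the clinic days hit are 1, 2, 3, 4, 5, 6, 7, 8, 9, 10, 11.

11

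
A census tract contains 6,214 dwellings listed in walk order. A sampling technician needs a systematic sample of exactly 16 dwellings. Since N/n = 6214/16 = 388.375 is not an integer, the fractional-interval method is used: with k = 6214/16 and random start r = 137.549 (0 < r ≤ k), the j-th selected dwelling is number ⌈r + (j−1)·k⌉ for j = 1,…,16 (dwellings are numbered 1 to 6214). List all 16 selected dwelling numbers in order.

138, 526, 915, 1303, 1692, 2080, 2468, 2857, 3245, 3633, 4022, 4410, 4799, 5187, 5575, 5964

j=1: r + 0k = 137.549 → ⌈·⌉ = 138
j=2: r + 1k = 525.924 → ⌈·⌉ = 526
j=3: r + 2k = 914.299 → ⌈·⌉ = 915
j=4: r + 3k = 1302.674 → ⌈·⌉ = 1303
j=5: r + 4k = 1691.049 → ⌈·⌉ = 1692
j=6: r + 5k = 2079.424 → ⌈·⌉ = 2080
j=7: r + 6k = 2467.799 → ⌈·⌉ = 2468
j=8: r + 7k = 2856.174 → ⌈·⌉ = 2857
j=9: r + 8k = 3244.549 → ⌈·⌉ = 3245
j=10: r + 9k = 3632.924 → ⌈·⌉ = 3633
j=11: r + 10k = 4021.299 → ⌈·⌉ = 4022
j=12: r + 11k = 4409.674 → ⌈·⌉ = 4410
j=13: r + 12k = 4798.049 → ⌈·⌉ = 4799
j=14: r + 13k = 5186.424 → ⌈·⌉ = 5187
j=15: r + 14k = 5574.799 → ⌈·⌉ = 5575
j=16: r + 15k = 5963.174 → ⌈·⌉ = 5964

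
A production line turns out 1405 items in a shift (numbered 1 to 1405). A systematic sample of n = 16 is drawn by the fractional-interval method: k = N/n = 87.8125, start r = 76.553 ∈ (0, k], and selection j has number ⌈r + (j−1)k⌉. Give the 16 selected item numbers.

77, 165, 253, 340, 428, 516, 604, 692, 780, 867, 955, 1043, 1131, 1219, 1306, 1394

j=1: r + 0k = 76.553 → ⌈·⌉ = 77
j=2: r + 1k = 164.3655 → ⌈·⌉ = 165
j=3: r + 2k = 252.178 → ⌈·⌉ = 253
j=4: r + 3k = 339.9905 → ⌈·⌉ = 340
j=5: r + 4k = 427.803 → ⌈·⌉ = 428
j=6: r + 5k = 515.6155 → ⌈·⌉ = 516
j=7: r + 6k = 603.428 → ⌈·⌉ = 604
j=8: r + 7k = 691.2405 → ⌈·⌉ = 692
j=9: r + 8k = 779.053 → ⌈·⌉ = 780
j=10: r + 9k = 866.8655 → ⌈·⌉ = 867
j=11: r + 10k = 954.678 → ⌈·⌉ = 955
j=12: r + 11k = 1042.4905 → ⌈·⌉ = 1043
j=13: r + 12k = 1130.303 → ⌈·⌉ = 1131
j=14: r + 13k = 1218.1155 → ⌈·⌉ = 1219
j=15: r + 14k = 1305.928 → ⌈·⌉ = 1306
j=16: r + 15k = 1393.7405 → ⌈·⌉ = 1394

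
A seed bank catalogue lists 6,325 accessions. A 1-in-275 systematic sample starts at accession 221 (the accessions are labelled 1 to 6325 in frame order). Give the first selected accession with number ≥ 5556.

k = 275
Steps past start: ⌈(5556 − 221)/275⌉ = ⌈5335/275⌉ = 20
Selected accession: 221 + 20×275 = 5721

5721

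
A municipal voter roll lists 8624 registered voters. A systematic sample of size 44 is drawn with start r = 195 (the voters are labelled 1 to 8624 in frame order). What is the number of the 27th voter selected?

5291

k = 8624/44 = 196
27th selection = r + (27−1)·k = 195 + 26×196 = 195 + 5096 = 5291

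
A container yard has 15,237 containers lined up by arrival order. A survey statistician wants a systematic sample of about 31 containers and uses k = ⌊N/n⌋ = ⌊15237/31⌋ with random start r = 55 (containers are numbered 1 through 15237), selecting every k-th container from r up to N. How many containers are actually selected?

k = ⌊15237/31⌋ = 491
Achieved size = ⌊(15237 − 55)/491⌋ + 1 = ⌊15182/491⌋ + 1 = 30 + 1 = 31
(last selection: 55 + 30×491 = 14785 ≤ 15237; next would be 15276 > 15237)

31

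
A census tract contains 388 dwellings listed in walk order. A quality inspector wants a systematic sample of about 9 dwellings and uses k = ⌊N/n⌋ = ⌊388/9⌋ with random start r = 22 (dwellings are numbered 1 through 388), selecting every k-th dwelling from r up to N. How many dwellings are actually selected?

k = ⌊388/9⌋ = 43
Achieved size = ⌊(388 − 22)/43⌋ + 1 = ⌊366/43⌋ + 1 = 8 + 1 = 9
(last selection: 22 + 8×43 = 366 ≤ 388; next would be 409 > 388)

9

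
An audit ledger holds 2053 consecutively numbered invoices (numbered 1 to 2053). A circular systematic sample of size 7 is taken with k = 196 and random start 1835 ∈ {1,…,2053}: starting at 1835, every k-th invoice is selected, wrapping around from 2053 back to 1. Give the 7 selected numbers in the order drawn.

Selection 1: 1835
Selection 2: 1835 + 196 = 2031
Selection 3: 2031 + 196 = 2227 → 2227 − 2053 = 174
Selection 4: 174 + 196 = 370
Selection 5: 370 + 196 = 566
Selection 6: 566 + 196 = 762
Selection 7: 762 + 196 = 958

1835, 2031, 174, 370, 566, 762, 958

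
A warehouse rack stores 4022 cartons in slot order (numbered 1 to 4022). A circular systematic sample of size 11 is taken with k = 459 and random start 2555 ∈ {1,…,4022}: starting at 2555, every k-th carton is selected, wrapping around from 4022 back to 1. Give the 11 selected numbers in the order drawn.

Selection 1: 2555
Selection 2: 2555 + 459 = 3014
Selection 3: 3014 + 459 = 3473
Selection 4: 3473 + 459 = 3932
Selection 5: 3932 + 459 = 4391 → 4391 − 4022 = 369
Selection 6: 369 + 459 = 828
Selection 7: 828 + 459 = 1287
Selection 8: 1287 + 459 = 1746
Selection 9: 1746 + 459 = 2205
Selection 10: 2205 + 459 = 2664
Selection 11: 2664 + 459 = 3123

2555, 3014, 3473, 3932, 369, 828, 1287, 1746, 2205, 2664, 3123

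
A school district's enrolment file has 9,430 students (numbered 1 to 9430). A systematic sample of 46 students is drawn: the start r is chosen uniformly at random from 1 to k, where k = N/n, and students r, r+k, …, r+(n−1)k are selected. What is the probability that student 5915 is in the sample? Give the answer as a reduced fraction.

k = 9430/46 = 205.
Student 5915 is selected iff r ≡ 5915 (mod 205); exactly one such r in {1,…,205}.
Inclusion probability = 1/205.

1/205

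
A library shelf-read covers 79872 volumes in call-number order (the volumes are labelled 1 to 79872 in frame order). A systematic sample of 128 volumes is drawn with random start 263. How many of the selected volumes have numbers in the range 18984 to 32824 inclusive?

22

k = 79872/128 = 624
First selection ≥ 18984: 263 + ⌈(18984−263)/624⌉·624 = 263 + 31×624 = 19607
Last selection ≤ 32824: 263 + ⌊(32824−263)/624⌋·624 = 263 + 52×624 = 32711
Count = 52 − 31 + 1 = 22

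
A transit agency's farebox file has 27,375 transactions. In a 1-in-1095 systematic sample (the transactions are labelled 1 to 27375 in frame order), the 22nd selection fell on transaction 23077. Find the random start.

k = 1095
r = 23077 − (22−1)×1095 = 23077 − 22995 = 82

82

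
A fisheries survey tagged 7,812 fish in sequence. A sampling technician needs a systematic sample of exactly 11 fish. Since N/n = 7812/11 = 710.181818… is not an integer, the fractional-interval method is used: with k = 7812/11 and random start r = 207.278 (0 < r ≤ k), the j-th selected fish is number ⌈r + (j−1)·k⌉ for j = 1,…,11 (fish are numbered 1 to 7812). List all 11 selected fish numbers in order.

208, 918, 1628, 2338, 3049, 3759, 4469, 5179, 5889, 6599, 7310

j=1: r + 0k = 207.278 → ⌈·⌉ = 208
j=2: r + 1k = 917.459818… → ⌈·⌉ = 918
j=3: r + 2k = 1627.641636… → ⌈·⌉ = 1628
j=4: r + 3k = 2337.823454… → ⌈·⌉ = 2338
j=5: r + 4k = 3048.005272… → ⌈·⌉ = 3049
j=6: r + 5k = 3758.187090… → ⌈·⌉ = 3759
j=7: r + 6k = 4468.368909… → ⌈·⌉ = 4469
j=8: r + 7k = 5178.550727… → ⌈·⌉ = 5179
j=9: r + 8k = 5888.732545… → ⌈·⌉ = 5889
j=10: r + 9k = 6598.914363… → ⌈·⌉ = 6599
j=11: r + 10k = 7309.096181… → ⌈·⌉ = 7310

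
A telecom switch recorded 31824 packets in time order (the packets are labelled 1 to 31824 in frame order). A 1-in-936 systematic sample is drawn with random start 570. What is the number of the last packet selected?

k = 936
34th selection = r + (34−1)·k = 570 + 33×936 = 570 + 30888 = 31458

31458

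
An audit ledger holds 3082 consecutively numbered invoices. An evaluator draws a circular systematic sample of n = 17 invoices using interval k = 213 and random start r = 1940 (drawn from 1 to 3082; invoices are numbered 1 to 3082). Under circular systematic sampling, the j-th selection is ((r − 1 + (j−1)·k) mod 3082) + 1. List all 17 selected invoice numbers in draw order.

1940, 2153, 2366, 2579, 2792, 3005, 136, 349, 562, 775, 988, 1201, 1414, 1627, 1840, 2053, 2266

Selection 1: 1940
Selection 2: 1940 + 213 = 2153
Selection 3: 2153 + 213 = 2366
Selection 4: 2366 + 213 = 2579
Selection 5: 2579 + 213 = 2792
Selection 6: 2792 + 213 = 3005
Selection 7: 3005 + 213 = 3218 → 3218 − 3082 = 136
Selection 8: 136 + 213 = 349
Selection 9: 349 + 213 = 562
Selection 10: 562 + 213 = 775
Selection 11: 775 + 213 = 988
Selection 12: 988 + 213 = 1201
Selection 13: 1201 + 213 = 1414
Selection 14: 1414 + 213 = 1627
Selection 15: 1627 + 213 = 1840
Selection 16: 1840 + 213 = 2053
Selection 17: 2053 + 213 = 2266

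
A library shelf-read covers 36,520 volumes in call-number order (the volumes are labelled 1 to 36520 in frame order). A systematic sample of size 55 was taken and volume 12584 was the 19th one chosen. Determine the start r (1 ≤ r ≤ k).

632

k = 36520/55 = 664
r = 12584 − (19−1)×664 = 12584 − 11952 = 632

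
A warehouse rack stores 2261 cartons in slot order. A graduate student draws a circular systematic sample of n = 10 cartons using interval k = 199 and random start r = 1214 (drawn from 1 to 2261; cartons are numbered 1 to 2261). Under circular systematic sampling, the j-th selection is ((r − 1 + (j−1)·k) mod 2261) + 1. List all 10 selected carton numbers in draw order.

Selection 1: 1214
Selection 2: 1214 + 199 = 1413
Selection 3: 1413 + 199 = 1612
Selection 4: 1612 + 199 = 1811
Selection 5: 1811 + 199 = 2010
Selection 6: 2010 + 199 = 2209
Selection 7: 2209 + 199 = 2408 → 2408 − 2261 = 147
Selection 8: 147 + 199 = 346
Selection 9: 346 + 199 = 545
Selection 10: 545 + 199 = 744

1214, 1413, 1612, 1811, 2010, 2209, 147, 346, 545, 744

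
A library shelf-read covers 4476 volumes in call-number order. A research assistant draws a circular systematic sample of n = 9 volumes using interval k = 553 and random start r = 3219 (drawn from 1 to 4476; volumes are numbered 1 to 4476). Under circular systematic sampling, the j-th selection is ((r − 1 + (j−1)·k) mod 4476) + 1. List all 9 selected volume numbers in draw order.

Selection 1: 3219
Selection 2: 3219 + 553 = 3772
Selection 3: 3772 + 553 = 4325
Selection 4: 4325 + 553 = 4878 → 4878 − 4476 = 402
Selection 5: 402 + 553 = 955
Selection 6: 955 + 553 = 1508
Selection 7: 1508 + 553 = 2061
Selection 8: 2061 + 553 = 2614
Selection 9: 2614 + 553 = 3167

3219, 3772, 4325, 402, 955, 1508, 2061, 2614, 3167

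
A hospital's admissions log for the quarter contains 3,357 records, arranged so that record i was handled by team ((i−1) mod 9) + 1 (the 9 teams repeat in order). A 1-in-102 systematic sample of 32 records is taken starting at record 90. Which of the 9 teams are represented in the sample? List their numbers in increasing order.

Consecutive selections differ by k = 102, so their team numbers differ by 102 mod 9 = 3.
gcd(102, 9) = 3, so the sample visits 9/3 = 3 distinct residues mod 9.
Start 90 is team 9; the teams hit are 3, 6, 9.

3, 6, 9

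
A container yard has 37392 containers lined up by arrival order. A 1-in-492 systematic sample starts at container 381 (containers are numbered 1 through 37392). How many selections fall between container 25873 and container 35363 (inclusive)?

k = 492
First selection ≥ 25873: 381 + ⌈(25873−381)/492⌉·492 = 381 + 52×492 = 25965
Last selection ≤ 35363: 381 + ⌊(35363−381)/492⌋·492 = 381 + 71×492 = 35313
Count = 71 − 52 + 1 = 20

20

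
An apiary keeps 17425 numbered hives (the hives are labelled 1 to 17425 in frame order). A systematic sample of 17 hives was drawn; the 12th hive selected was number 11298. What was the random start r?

k = 17425/17 = 1025
r = 11298 − (12−1)×1025 = 11298 − 11275 = 23

23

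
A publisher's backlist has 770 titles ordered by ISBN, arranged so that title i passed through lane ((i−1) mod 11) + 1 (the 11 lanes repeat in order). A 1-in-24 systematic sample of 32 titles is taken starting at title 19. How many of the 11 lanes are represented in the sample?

Consecutive selections differ by k = 24, so their lane numbers differ by 24 mod 11 = 2.
gcd(24, 11) = 1, so the sample visits 11/1 = 11 distinct residues mod 11.
Start 19 is lane 8; the lanes hit are 1, 2, 3, 4, 5, 6, 7, 8, 9, 10, 11.

11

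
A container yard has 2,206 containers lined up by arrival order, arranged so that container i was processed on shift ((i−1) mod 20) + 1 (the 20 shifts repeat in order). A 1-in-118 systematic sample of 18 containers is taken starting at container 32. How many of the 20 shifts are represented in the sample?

10

Consecutive selections differ by k = 118, so their shift numbers differ by 118 mod 20 = 18.
gcd(118, 20) = 2, so the sample visits 20/2 = 10 distinct residues mod 20.
Start 32 is shift 12; the shifts hit are 2, 4, 6, 8, 10, 12, 14, 16, 18, 20.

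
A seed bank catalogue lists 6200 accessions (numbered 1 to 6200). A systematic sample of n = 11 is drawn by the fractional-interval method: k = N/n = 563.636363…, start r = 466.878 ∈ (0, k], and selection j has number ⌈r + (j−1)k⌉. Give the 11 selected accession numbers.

j=1: r + 0k = 466.878 → ⌈·⌉ = 467
j=2: r + 1k = 1030.514363… → ⌈·⌉ = 1031
j=3: r + 2k = 1594.150727… → ⌈·⌉ = 1595
j=4: r + 3k = 2157.787090… → ⌈·⌉ = 2158
j=5: r + 4k = 2721.423454… → ⌈·⌉ = 2722
j=6: r + 5k = 3285.059818… → ⌈·⌉ = 3286
j=7: r + 6k = 3848.696181… → ⌈·⌉ = 3849
j=8: r + 7k = 4412.332545… → ⌈·⌉ = 4413
j=9: r + 8k = 4975.968909… → ⌈·⌉ = 4976
j=10: r + 9k = 5539.605272… → ⌈·⌉ = 5540
j=11: r + 10k = 6103.241636… → ⌈·⌉ = 6104

467, 1031, 1595, 2158, 2722, 3286, 3849, 4413, 4976, 5540, 6104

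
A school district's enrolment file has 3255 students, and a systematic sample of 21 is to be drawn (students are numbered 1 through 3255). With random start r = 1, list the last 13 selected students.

k = N/n = 3255/21 = 155
9th selection = 1 + 8×155 = 1241
10th: 1241 + 155 = 1396
11th: 1396 + 155 = 1551
12th: 1551 + 155 = 1706
13th: 1706 + 155 = 1861
14th: 1861 + 155 = 2016
15th: 2016 + 155 = 2171
16th: 2171 + 155 = 2326
17th: 2326 + 155 = 2481
18th: 2481 + 155 = 2636
19th: 2636 + 155 = 2791
20th: 2791 + 155 = 2946
21st: 2946 + 155 = 3101

1241, 1396, 1551, 1706, 1861, 2016, 2171, 2326, 2481, 2636, 2791, 2946, 3101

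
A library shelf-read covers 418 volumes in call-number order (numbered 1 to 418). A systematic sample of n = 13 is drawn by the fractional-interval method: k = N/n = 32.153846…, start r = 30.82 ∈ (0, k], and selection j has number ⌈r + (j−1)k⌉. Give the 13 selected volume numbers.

31, 63, 96, 128, 160, 192, 224, 256, 289, 321, 353, 385, 417

j=1: r + 0k = 30.82 → ⌈·⌉ = 31
j=2: r + 1k = 62.973846… → ⌈·⌉ = 63
j=3: r + 2k = 95.127692… → ⌈·⌉ = 96
j=4: r + 3k = 127.281538… → ⌈·⌉ = 128
j=5: r + 4k = 159.435384… → ⌈·⌉ = 160
j=6: r + 5k = 191.589230… → ⌈·⌉ = 192
j=7: r + 6k = 223.743076… → ⌈·⌉ = 224
j=8: r + 7k = 255.896923… → ⌈·⌉ = 256
j=9: r + 8k = 288.050769… → ⌈·⌉ = 289
j=10: r + 9k = 320.204615… → ⌈·⌉ = 321
j=11: r + 10k = 352.358461… → ⌈·⌉ = 353
j=12: r + 11k = 384.512307… → ⌈·⌉ = 385
j=13: r + 12k = 416.666153… → ⌈·⌉ = 417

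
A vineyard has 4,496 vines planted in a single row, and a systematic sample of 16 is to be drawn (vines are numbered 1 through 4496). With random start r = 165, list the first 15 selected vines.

k = N/n = 4496/16 = 281
vine 1: 165
vine 2: 165 + 281 = 446
vine 3: 446 + 281 = 727
vine 4: 727 + 281 = 1008
vine 5: 1008 + 281 = 1289
vine 6: 1289 + 281 = 1570
vine 7: 1570 + 281 = 1851
vine 8: 1851 + 281 = 2132
vine 9: 2132 + 281 = 2413
vine 10: 2413 + 281 = 2694
vine 11: 2694 + 281 = 2975
vine 12: 2975 + 281 = 3256
vine 13: 3256 + 281 = 3537
vine 14: 3537 + 281 = 3818
vine 15: 3818 + 281 = 4099

165, 446, 727, 1008, 1289, 1570, 1851, 2132, 2413, 2694, 2975, 3256, 3537, 3818, 4099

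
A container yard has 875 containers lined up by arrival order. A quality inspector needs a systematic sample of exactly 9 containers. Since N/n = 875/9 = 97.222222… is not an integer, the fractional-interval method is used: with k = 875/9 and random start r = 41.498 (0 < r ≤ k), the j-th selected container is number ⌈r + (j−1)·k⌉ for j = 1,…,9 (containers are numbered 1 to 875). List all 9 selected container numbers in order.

42, 139, 236, 334, 431, 528, 625, 723, 820

j=1: r + 0k = 41.498 → ⌈·⌉ = 42
j=2: r + 1k = 138.720222… → ⌈·⌉ = 139
j=3: r + 2k = 235.942444… → ⌈·⌉ = 236
j=4: r + 3k = 333.164666… → ⌈·⌉ = 334
j=5: r + 4k = 430.386888… → ⌈·⌉ = 431
j=6: r + 5k = 527.609111… → ⌈·⌉ = 528
j=7: r + 6k = 624.831333… → ⌈·⌉ = 625
j=8: r + 7k = 722.053555… → ⌈·⌉ = 723
j=9: r + 8k = 819.275777… → ⌈·⌉ = 820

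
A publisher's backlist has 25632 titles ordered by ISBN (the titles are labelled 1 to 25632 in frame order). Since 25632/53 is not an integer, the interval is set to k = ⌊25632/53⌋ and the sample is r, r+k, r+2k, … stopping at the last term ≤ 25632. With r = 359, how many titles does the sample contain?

53

k = ⌊25632/53⌋ = 483
Achieved size = ⌊(25632 − 359)/483⌋ + 1 = ⌊25273/483⌋ + 1 = 52 + 1 = 53
(last selection: 359 + 52×483 = 25475 ≤ 25632; next would be 25958 > 25632)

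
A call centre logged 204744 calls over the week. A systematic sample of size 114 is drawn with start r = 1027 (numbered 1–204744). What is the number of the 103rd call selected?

184219

k = 204744/114 = 1796
103rd selection = r + (103−1)·k = 1027 + 102×1796 = 1027 + 183192 = 184219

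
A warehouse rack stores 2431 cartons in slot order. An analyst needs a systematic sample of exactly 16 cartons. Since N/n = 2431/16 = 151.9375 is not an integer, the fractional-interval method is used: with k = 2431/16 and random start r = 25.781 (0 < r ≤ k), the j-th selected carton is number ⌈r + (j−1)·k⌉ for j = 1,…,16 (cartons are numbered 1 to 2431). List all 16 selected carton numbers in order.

26, 178, 330, 482, 634, 786, 938, 1090, 1242, 1394, 1546, 1698, 1850, 2001, 2153, 2305

j=1: r + 0k = 25.781 → ⌈·⌉ = 26
j=2: r + 1k = 177.7185 → ⌈·⌉ = 178
j=3: r + 2k = 329.656 → ⌈·⌉ = 330
j=4: r + 3k = 481.5935 → ⌈·⌉ = 482
j=5: r + 4k = 633.531 → ⌈·⌉ = 634
j=6: r + 5k = 785.4685 → ⌈·⌉ = 786
j=7: r + 6k = 937.406 → ⌈·⌉ = 938
j=8: r + 7k = 1089.3435 → ⌈·⌉ = 1090
j=9: r + 8k = 1241.281 → ⌈·⌉ = 1242
j=10: r + 9k = 1393.2185 → ⌈·⌉ = 1394
j=11: r + 10k = 1545.156 → ⌈·⌉ = 1546
j=12: r + 11k = 1697.0935 → ⌈·⌉ = 1698
j=13: r + 12k = 1849.031 → ⌈·⌉ = 1850
j=14: r + 13k = 2000.9685 → ⌈·⌉ = 2001
j=15: r + 14k = 2152.906 → ⌈·⌉ = 2153
j=16: r + 15k = 2304.8435 → ⌈·⌉ = 2305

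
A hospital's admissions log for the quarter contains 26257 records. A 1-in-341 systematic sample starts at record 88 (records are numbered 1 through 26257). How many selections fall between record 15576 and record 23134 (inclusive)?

k = 341
First selection ≥ 15576: 88 + ⌈(15576−88)/341⌉·341 = 88 + 46×341 = 15774
Last selection ≤ 23134: 88 + ⌊(23134−88)/341⌋·341 = 88 + 67×341 = 22935
Count = 67 − 46 + 1 = 22

22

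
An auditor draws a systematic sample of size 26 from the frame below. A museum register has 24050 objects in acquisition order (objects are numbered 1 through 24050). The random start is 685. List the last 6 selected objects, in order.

k = N/n = 24050/26 = 925
21st selection = 685 + 20×925 = 19185
22nd: 19185 + 925 = 20110
23rd: 20110 + 925 = 21035
24th: 21035 + 925 = 21960
25th: 21960 + 925 = 22885
26th: 22885 + 925 = 23810

19185, 20110, 21035, 21960, 22885, 23810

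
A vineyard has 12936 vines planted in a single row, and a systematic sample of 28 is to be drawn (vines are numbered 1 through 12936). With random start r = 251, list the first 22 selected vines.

k = N/n = 12936/28 = 462
vine 1: 251
vine 2: 251 + 462 = 713
vine 3: 713 + 462 = 1175
vine 4: 1175 + 462 = 1637
vine 5: 1637 + 462 = 2099
vine 6: 2099 + 462 = 2561
vine 7: 2561 + 462 = 3023
vine 8: 3023 + 462 = 3485
vine 9: 3485 + 462 = 3947
vine 10: 3947 + 462 = 4409
vine 11: 4409 + 462 = 4871
vine 12: 4871 + 462 = 5333
vine 13: 5333 + 462 = 5795
vine 14: 5795 + 462 = 6257
vine 15: 6257 + 462 = 6719
vine 16: 6719 + 462 = 7181
vine 17: 7181 + 462 = 7643
vine 18: 7643 + 462 = 8105
vine 19: 8105 + 462 = 8567
vine 20: 8567 + 462 = 9029
vine 21: 9029 + 462 = 9491
vine 22: 9491 + 462 = 9953

251, 713, 1175, 1637, 2099, 2561, 3023, 3485, 3947, 4409, 4871, 5333, 5795, 6257, 6719, 7181, 7643, 8105, 8567, 9029, 9491, 9953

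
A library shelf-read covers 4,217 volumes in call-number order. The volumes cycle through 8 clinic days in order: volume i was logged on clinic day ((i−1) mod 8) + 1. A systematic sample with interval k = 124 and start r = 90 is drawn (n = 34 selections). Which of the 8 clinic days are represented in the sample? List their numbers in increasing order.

Consecutive selections differ by k = 124, so their clinic day numbers differ by 124 mod 8 = 4.
gcd(124, 8) = 4, so the sample visits 8/4 = 2 distinct residues mod 8.
Start 90 is clinic day 2; the clinic days hit are 2, 6.

2, 6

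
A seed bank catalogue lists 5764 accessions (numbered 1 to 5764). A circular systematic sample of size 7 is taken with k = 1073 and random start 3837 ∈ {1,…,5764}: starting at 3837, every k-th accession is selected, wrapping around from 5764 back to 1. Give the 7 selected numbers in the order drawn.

3837, 4910, 219, 1292, 2365, 3438, 4511

Selection 1: 3837
Selection 2: 3837 + 1073 = 4910
Selection 3: 4910 + 1073 = 5983 → 5983 − 5764 = 219
Selection 4: 219 + 1073 = 1292
Selection 5: 1292 + 1073 = 2365
Selection 6: 2365 + 1073 = 3438
Selection 7: 3438 + 1073 = 4511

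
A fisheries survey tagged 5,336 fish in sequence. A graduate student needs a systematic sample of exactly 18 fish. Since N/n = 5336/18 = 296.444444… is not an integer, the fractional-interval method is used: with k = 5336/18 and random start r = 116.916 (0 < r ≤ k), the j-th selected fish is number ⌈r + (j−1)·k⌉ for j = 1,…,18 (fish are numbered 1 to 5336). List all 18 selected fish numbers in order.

j=1: r + 0k = 116.916 → ⌈·⌉ = 117
j=2: r + 1k = 413.360444… → ⌈·⌉ = 414
j=3: r + 2k = 709.804888… → ⌈·⌉ = 710
j=4: r + 3k = 1006.249333… → ⌈·⌉ = 1007
j=5: r + 4k = 1302.693777… → ⌈·⌉ = 1303
j=6: r + 5k = 1599.138222… → ⌈·⌉ = 1600
j=7: r + 6k = 1895.582666… → ⌈·⌉ = 1896
j=8: r + 7k = 2192.027111… → ⌈·⌉ = 2193
j=9: r + 8k = 2488.471555… → ⌈·⌉ = 2489
j=10: r + 9k = 2784.916 → ⌈·⌉ = 2785
j=11: r + 10k = 3081.360444… → ⌈·⌉ = 3082
j=12: r + 11k = 3377.804888… → ⌈·⌉ = 3378
j=13: r + 12k = 3674.249333… → ⌈·⌉ = 3675
j=14: r + 13k = 3970.693777… → ⌈·⌉ = 3971
j=15: r + 14k = 4267.138222… → ⌈·⌉ = 4268
j=16: r + 15k = 4563.582666… → ⌈·⌉ = 4564
j=17: r + 16k = 4860.027111… → ⌈·⌉ = 4861
j=18: r + 17k = 5156.471555… → ⌈·⌉ = 5157

117, 414, 710, 1007, 1303, 1600, 1896, 2193, 2489, 2785, 3082, 3378, 3675, 3971, 4268, 4564, 4861, 5157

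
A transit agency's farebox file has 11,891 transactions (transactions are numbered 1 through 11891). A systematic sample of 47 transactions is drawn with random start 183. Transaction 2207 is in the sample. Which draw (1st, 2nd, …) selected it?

9

k = 11891/47 = 253
position = (2207 − 183)/253 + 1 = 2024/253 + 1 = 8 + 1 = 9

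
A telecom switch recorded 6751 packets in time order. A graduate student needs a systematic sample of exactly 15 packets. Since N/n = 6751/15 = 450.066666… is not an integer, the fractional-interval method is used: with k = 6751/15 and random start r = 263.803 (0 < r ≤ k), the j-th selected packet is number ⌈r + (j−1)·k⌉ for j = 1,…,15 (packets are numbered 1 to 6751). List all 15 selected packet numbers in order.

264, 714, 1164, 1615, 2065, 2515, 2965, 3415, 3865, 4315, 4765, 5215, 5665, 6115, 6565

j=1: r + 0k = 263.803 → ⌈·⌉ = 264
j=2: r + 1k = 713.869666… → ⌈·⌉ = 714
j=3: r + 2k = 1163.936333… → ⌈·⌉ = 1164
j=4: r + 3k = 1614.003 → ⌈·⌉ = 1615
j=5: r + 4k = 2064.069666… → ⌈·⌉ = 2065
j=6: r + 5k = 2514.136333… → ⌈·⌉ = 2515
j=7: r + 6k = 2964.203 → ⌈·⌉ = 2965
j=8: r + 7k = 3414.269666… → ⌈·⌉ = 3415
j=9: r + 8k = 3864.336333… → ⌈·⌉ = 3865
j=10: r + 9k = 4314.403 → ⌈·⌉ = 4315
j=11: r + 10k = 4764.469666… → ⌈·⌉ = 4765
j=12: r + 11k = 5214.536333… → ⌈·⌉ = 5215
j=13: r + 12k = 5664.603 → ⌈·⌉ = 5665
j=14: r + 13k = 6114.669666… → ⌈·⌉ = 6115
j=15: r + 14k = 6564.736333… → ⌈·⌉ = 6565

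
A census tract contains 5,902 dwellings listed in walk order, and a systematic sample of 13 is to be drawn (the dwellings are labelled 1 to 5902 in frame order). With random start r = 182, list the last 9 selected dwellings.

k = N/n = 5902/13 = 454
5th selection = 182 + 4×454 = 1998
6th: 1998 + 454 = 2452
7th: 2452 + 454 = 2906
8th: 2906 + 454 = 3360
9th: 3360 + 454 = 3814
10th: 3814 + 454 = 4268
11th: 4268 + 454 = 4722
12th: 4722 + 454 = 5176
13th: 5176 + 454 = 5630

1998, 2452, 2906, 3360, 3814, 4268, 4722, 5176, 5630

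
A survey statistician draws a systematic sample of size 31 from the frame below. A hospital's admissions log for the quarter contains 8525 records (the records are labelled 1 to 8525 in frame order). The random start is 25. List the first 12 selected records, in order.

25, 300, 575, 850, 1125, 1400, 1675, 1950, 2225, 2500, 2775, 3050

k = N/n = 8525/31 = 275
record 1: 25
record 2: 25 + 275 = 300
record 3: 300 + 275 = 575
record 4: 575 + 275 = 850
record 5: 850 + 275 = 1125
record 6: 1125 + 275 = 1400
record 7: 1400 + 275 = 1675
record 8: 1675 + 275 = 1950
record 9: 1950 + 275 = 2225
record 10: 2225 + 275 = 2500
record 11: 2500 + 275 = 2775
record 12: 2775 + 275 = 3050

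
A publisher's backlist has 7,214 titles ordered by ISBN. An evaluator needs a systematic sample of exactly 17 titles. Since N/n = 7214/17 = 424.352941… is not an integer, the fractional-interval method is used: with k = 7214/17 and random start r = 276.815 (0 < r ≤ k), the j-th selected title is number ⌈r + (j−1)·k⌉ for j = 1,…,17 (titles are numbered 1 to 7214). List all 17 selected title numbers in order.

j=1: r + 0k = 276.815 → ⌈·⌉ = 277
j=2: r + 1k = 701.167941… → ⌈·⌉ = 702
j=3: r + 2k = 1125.520882… → ⌈·⌉ = 1126
j=4: r + 3k = 1549.873823… → ⌈·⌉ = 1550
j=5: r + 4k = 1974.226764… → ⌈·⌉ = 1975
j=6: r + 5k = 2398.579705… → ⌈·⌉ = 2399
j=7: r + 6k = 2822.932647… → ⌈·⌉ = 2823
j=8: r + 7k = 3247.285588… → ⌈·⌉ = 3248
j=9: r + 8k = 3671.638529… → ⌈·⌉ = 3672
j=10: r + 9k = 4095.991470… → ⌈·⌉ = 4096
j=11: r + 10k = 4520.344411… → ⌈·⌉ = 4521
j=12: r + 11k = 4944.697352… → ⌈·⌉ = 4945
j=13: r + 12k = 5369.050294… → ⌈·⌉ = 5370
j=14: r + 13k = 5793.403235… → ⌈·⌉ = 5794
j=15: r + 14k = 6217.756176… → ⌈·⌉ = 6218
j=16: r + 15k = 6642.109117… → ⌈·⌉ = 6643
j=17: r + 16k = 7066.462058… → ⌈·⌉ = 7067

277, 702, 1126, 1550, 1975, 2399, 2823, 3248, 3672, 4096, 4521, 4945, 5370, 5794, 6218, 6643, 7067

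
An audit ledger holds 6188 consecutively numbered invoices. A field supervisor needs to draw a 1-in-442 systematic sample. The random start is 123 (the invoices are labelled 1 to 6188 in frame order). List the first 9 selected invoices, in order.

invoice 1: 123
invoice 2: 123 + 442 = 565
invoice 3: 565 + 442 = 1007
invoice 4: 1007 + 442 = 1449
invoice 5: 1449 + 442 = 1891
invoice 6: 1891 + 442 = 2333
invoice 7: 2333 + 442 = 2775
invoice 8: 2775 + 442 = 3217
invoice 9: 3217 + 442 = 3659

123, 565, 1007, 1449, 1891, 2333, 2775, 3217, 3659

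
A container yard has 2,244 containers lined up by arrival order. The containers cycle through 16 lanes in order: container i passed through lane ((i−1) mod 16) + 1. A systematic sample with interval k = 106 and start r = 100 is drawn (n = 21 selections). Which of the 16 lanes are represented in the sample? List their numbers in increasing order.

Consecutive selections differ by k = 106, so their lane numbers differ by 106 mod 16 = 10.
gcd(106, 16) = 2, so the sample visits 16/2 = 8 distinct residues mod 16.
Start 100 is lane 4; the lanes hit are 2, 4, 6, 8, 10, 12, 14, 16.

2, 4, 6, 8, 10, 12, 14, 16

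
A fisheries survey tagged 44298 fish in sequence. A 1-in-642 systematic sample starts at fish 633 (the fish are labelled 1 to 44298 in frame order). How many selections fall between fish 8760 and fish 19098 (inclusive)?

16

k = 642
First selection ≥ 8760: 633 + ⌈(8760−633)/642⌉·642 = 633 + 13×642 = 8979
Last selection ≤ 19098: 633 + ⌊(19098−633)/642⌋·642 = 633 + 28×642 = 18609
Count = 28 − 13 + 1 = 16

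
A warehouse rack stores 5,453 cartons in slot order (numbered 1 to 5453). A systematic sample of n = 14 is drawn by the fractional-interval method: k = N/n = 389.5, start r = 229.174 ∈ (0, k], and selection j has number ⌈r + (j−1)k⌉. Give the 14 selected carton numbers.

j=1: r + 0k = 229.174 → ⌈·⌉ = 230
j=2: r + 1k = 618.674 → ⌈·⌉ = 619
j=3: r + 2k = 1008.174 → ⌈·⌉ = 1009
j=4: r + 3k = 1397.674 → ⌈·⌉ = 1398
j=5: r + 4k = 1787.174 → ⌈·⌉ = 1788
j=6: r + 5k = 2176.674 → ⌈·⌉ = 2177
j=7: r + 6k = 2566.174 → ⌈·⌉ = 2567
j=8: r + 7k = 2955.674 → ⌈·⌉ = 2956
j=9: r + 8k = 3345.174 → ⌈·⌉ = 3346
j=10: r + 9k = 3734.674 → ⌈·⌉ = 3735
j=11: r + 10k = 4124.174 → ⌈·⌉ = 4125
j=12: r + 11k = 4513.674 → ⌈·⌉ = 4514
j=13: r + 12k = 4903.174 → ⌈·⌉ = 4904
j=14: r + 13k = 5292.674 → ⌈·⌉ = 5293

230, 619, 1009, 1398, 1788, 2177, 2567, 2956, 3346, 3735, 4125, 4514, 4904, 5293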